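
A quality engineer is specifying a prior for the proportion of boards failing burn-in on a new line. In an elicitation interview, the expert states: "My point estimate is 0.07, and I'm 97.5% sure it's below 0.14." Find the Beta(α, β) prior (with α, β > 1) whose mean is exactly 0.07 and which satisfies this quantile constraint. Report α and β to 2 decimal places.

α ≈ 4.88, β ≈ 64.88

With mean 0.07 fixed, write α = 0.07s, β = 0.93s where s = α+β.
Need P(θ < 0.14) = 0.975 under Beta(0.07s, 0.93s). Normal approximation: (q−m)/√(m(1−m)/s) ≈ z_{0.975} = 1.96, so s ≈ 0.07·0.93·(1.96)²/(0.14−0.07)² = 51.0.
At s = 51.0: P(θ<0.14) ≈ 0.957. Adjusting to match 0.975 gives s ≈ 69.77.
So α = 0.07·69.77 ≈ 4.88, β = 0.93·69.77 ≈ 64.88.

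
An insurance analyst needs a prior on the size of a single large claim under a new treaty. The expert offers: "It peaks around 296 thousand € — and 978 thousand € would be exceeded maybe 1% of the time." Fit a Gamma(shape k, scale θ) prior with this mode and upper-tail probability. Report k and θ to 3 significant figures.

Gamma(k,θ) with k>1 has mode (k−1)θ, so θ = 296/(k−1).
Need P(X < 978) = 0.99 with θ tied to k this way. Start at k = 2, θ = 296: P(X<978) ≈ 0.842.
Too low — raise k to concentrate. Iterating converges to k ≈ 4.08.
Then θ = 296/(4.08−1) ≈ 96.2.

k ≈ 4.08, θ ≈ 96.2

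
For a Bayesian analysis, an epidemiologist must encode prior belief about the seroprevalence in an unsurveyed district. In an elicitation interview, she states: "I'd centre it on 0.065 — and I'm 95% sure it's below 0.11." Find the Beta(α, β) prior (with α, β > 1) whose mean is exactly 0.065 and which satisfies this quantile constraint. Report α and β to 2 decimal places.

With mean 0.065 fixed, write α = 0.065s, β = 0.935s where s = α+β.
Need P(θ < 0.11) = 0.95 under Beta(0.065s, 0.935s). Normal approximation: (q−m)/√(m(1−m)/s) ≈ z_{0.95} = 1.64, so s ≈ 0.065·0.935·(1.64)²/(0.11−0.065)² = 81.2.
At s = 81.2: P(θ<0.11) ≈ 0.935. Adjusting to match 0.95 gives s ≈ 98.85.
So α = 0.065·98.85 ≈ 6.43, β = 0.935·98.85 ≈ 92.42.

α ≈ 6.43, β ≈ 92.42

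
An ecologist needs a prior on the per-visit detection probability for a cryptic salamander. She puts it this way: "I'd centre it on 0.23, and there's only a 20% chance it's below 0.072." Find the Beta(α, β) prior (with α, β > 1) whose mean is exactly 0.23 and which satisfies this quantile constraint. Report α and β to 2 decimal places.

α ≈ 1.12, β ≈ 3.75

With mean 0.23 fixed, write α = 0.23s, β = 0.77s where s = α+β.
Need P(θ < 0.072) = 0.2 under Beta(0.23s, 0.77s). Normal approximation: (q−m)/√(m(1−m)/s) ≈ z_{0.2} = -0.842, so s ≈ 0.23·0.77·(-0.842)²/(0.072−0.23)² = 5.0.
At s = 5.0: P(θ<0.072) ≈ 0.194. Adjusting to match 0.2 gives s ≈ 4.86.
So α = 0.23·4.86 ≈ 1.12, β = 0.77·4.86 ≈ 3.75.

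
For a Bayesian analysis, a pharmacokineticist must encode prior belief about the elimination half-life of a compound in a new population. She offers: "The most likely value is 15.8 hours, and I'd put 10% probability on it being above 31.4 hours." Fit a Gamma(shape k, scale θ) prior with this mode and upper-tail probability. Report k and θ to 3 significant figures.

Gamma(k,θ) with k>1 has mode (k−1)θ, so θ = 15.8/(k−1).
Need P(X < 31.4) = 0.9 with θ tied to k this way. Start at k = 2, θ = 15.8: P(X<31.4) ≈ 0.591.
Too low — raise k to concentrate. Iterating converges to k ≈ 5.06.
Then θ = 15.8/(5.06−1) ≈ 3.89.

k ≈ 5.06, θ ≈ 3.89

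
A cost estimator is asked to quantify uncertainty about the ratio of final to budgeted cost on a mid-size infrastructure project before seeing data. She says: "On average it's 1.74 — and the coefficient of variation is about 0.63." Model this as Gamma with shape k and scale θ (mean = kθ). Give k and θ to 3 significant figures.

For Gamma(k, scale θ): mean = kθ, variance = kθ², so CV = 1/√k.
CV = 0.63, hence k = 1/CV² = 2.52.
Then θ = mean/k = 1.74/2.52 = 0.691.

k ≈ 2.52, θ ≈ 0.691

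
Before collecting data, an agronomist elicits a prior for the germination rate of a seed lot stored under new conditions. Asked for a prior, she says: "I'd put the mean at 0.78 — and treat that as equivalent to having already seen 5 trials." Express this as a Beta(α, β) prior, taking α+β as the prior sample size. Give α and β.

α = 3.9, β = 1.1

Under the effective-sample-size interpretation, Beta(α, β) has prior mean α/(α+β) and prior sample size α+β.
So α+β = 5 and α/(α+β) = 0.78, giving α = 0.78·5 = 3.9 and β = 5 − 3.9 = 1.1.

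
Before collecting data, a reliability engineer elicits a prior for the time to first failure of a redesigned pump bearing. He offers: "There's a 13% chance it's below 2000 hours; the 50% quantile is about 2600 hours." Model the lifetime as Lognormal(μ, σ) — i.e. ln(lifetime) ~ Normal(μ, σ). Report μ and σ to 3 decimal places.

μ ≈ 7.863, σ ≈ 0.233

If T ~ Lognormal(μ,σ) then ln T ~ Normal(μ,σ), so the p-quantile of ln T is μ + z_p·σ.
ln(2000) = 7.601 and ln(2600) = 7.863; z_{0.13} = -1.126, z_{0.5} = 0.
σ = (7.863 − 7.601)/(0 − (-1.126)) = 0.233.
μ = 7.601 − (-1.126)·0.233 = 7.863.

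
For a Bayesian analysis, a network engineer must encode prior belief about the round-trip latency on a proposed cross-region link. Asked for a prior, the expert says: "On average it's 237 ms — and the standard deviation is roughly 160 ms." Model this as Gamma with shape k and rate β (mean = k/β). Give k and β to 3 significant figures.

For Gamma(k, rate β): mean = k/β, variance = k/β², so CV = 1/√k.
CV = SD/mean = 160/237 = 0.6751, hence k = 1/CV² = 2.19.
Then β = k/mean = 2.19/237 = 0.00926.

k ≈ 2.19, β ≈ 0.00926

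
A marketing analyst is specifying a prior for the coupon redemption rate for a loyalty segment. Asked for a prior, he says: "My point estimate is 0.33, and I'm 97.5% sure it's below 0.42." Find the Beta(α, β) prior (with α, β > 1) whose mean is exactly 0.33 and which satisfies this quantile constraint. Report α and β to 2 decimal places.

With mean 0.33 fixed, write α = 0.33s, β = 0.67s where s = α+β.
Need P(θ < 0.42) = 0.975 under Beta(0.33s, 0.67s). Normal approximation: (q−m)/√(m(1−m)/s) ≈ z_{0.975} = 1.96, so s ≈ 0.33·0.67·(1.96)²/(0.42−0.33)² = 104.9.
At s = 104.9: P(θ<0.42) ≈ 0.972. Adjusting to match 0.975 gives s ≈ 110.47.
So α = 0.33·110.47 ≈ 36.46, β = 0.67·110.47 ≈ 74.01.

α ≈ 36.46, β ≈ 74.01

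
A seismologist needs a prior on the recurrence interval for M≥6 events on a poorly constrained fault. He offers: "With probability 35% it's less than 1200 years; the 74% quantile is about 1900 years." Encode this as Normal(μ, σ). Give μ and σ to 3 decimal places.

The p-quantile of Normal(μ,σ) is μ + z_p·σ, with z_{0.35} = -0.3853 and z_{0.74} = 0.6433.
Eliminate σ: μ = (z₂·x₁ − z₁·x₂)/(z₂ − z₁) = (0.6433·1200 − (-0.3853)·1900)/1.029 = 1462.208.
Then σ = (x₂ − x₁)/(z₂ − z₁) = (1900 − 1200)/1.029 = 680.493.

μ = 1462.208, σ = 680.493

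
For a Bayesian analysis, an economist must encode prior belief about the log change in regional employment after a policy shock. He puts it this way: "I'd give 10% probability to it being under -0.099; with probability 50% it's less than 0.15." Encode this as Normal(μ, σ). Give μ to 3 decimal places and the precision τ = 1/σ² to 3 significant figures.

For Normal(μ,σ), the p-quantile is μ + z_p·σ. Here z_{0.1} = -1.282, z_{0.5} = 0.
So -0.099 = μ − 1.282σ and 0.15 = μ + 0σ.
Subtracting: σ = (0.15 − -0.099)/(0 − (-1.282)) = 0.194.
Then μ = -0.099 − (-1.282)·0.194 = 0.150.
Precision τ = 1/σ² = 1/0.1943² = 26.5.

μ = 0.150, τ = 26.5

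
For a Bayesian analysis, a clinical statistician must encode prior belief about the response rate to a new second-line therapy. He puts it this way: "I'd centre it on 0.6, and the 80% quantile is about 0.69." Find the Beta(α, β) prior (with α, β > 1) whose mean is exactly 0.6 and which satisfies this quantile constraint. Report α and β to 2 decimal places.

α ≈ 12.88, β ≈ 8.59

With mean 0.6 fixed, write α = 0.6s, β = 0.4s where s = α+β.
Need P(θ < 0.69) = 0.8 under Beta(0.6s, 0.4s). Normal approximation: (q−m)/√(m(1−m)/s) ≈ z_{0.8} = 0.842, so s ≈ 0.6·0.4·(0.842)²/(0.69−0.6)² = 21.0.
At s = 21.0: P(θ<0.69) ≈ 0.797. Adjusting to match 0.8 gives s ≈ 21.46.
So α = 0.6·21.46 ≈ 12.88, β = 0.4·21.46 ≈ 8.59.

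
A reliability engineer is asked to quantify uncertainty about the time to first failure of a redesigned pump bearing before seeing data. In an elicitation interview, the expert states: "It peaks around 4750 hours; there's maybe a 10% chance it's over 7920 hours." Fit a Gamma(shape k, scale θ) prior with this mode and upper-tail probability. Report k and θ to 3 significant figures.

Gamma(k,θ) with k>1 has mode (k−1)θ, so θ = 4750/(k−1).
Need P(X < 7920) = 0.9 with θ tied to k this way. Start at k = 2, θ = 4750: P(X<7920) ≈ 0.497.
Too low — raise k to concentrate. Iterating converges to k ≈ 8.23.
Then θ = 4750/(8.23−1) ≈ 657.

k ≈ 8.23, θ ≈ 657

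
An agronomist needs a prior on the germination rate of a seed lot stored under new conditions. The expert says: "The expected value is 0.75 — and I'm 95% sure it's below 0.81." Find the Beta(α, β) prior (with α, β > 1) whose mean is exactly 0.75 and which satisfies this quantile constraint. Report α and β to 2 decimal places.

With mean 0.75 fixed, write α = 0.75s, β = 0.25s where s = α+β.
Need P(θ < 0.81) = 0.95 under Beta(0.75s, 0.25s). Normal approximation: (q−m)/√(m(1−m)/s) ≈ z_{0.95} = 1.64, so s ≈ 0.75·0.25·(1.64)²/(0.81−0.75)² = 140.9.
At s = 140.9: P(θ<0.81) ≈ 0.957. Adjusting to match 0.95 gives s ≈ 129.96.
So α = 0.75·129.96 ≈ 97.47, β = 0.25·129.96 ≈ 32.49.

α ≈ 97.47, β ≈ 32.49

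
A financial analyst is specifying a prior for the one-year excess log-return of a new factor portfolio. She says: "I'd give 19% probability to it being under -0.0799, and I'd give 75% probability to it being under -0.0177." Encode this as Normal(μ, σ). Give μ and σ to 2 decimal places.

μ = -0.04, σ = 0.04

The p-quantile of Normal(μ,σ) is μ + z_p·σ, with z_{0.19} = -0.8779 and z_{0.75} = 0.6745.
Eliminate σ: μ = (z₂·x₁ − z₁·x₂)/(z₂ − z₁) = (0.6745·-0.0799 − (-0.8779)·-0.0177)/1.552 = -0.04.
Then σ = (x₂ − x₁)/(z₂ − z₁) = (-0.0177 − -0.0799)/1.552 = 0.04.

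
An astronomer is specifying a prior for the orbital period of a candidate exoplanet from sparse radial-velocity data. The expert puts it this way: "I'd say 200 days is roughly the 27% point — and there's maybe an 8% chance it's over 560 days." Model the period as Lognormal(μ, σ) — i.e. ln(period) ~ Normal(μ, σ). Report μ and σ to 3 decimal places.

μ ≈ 5.611, σ ≈ 0.510

If T ~ Lognormal(μ,σ) then ln T ~ Normal(μ,σ), so the p-quantile of ln T is μ + z_p·σ.
ln(200) = 5.298 and ln(560) = 6.328; z_{0.27} = -0.6128, z_{0.92} = 1.405.
σ = (6.328 − 5.298)/(1.405 − (-0.6128)) = 0.510.
μ = 5.298 − (-0.6128)·0.510 = 5.611.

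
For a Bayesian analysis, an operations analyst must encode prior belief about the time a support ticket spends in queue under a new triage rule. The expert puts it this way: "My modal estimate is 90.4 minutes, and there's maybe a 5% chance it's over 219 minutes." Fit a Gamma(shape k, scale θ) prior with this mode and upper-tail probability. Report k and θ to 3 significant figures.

Gamma(k,θ) with k>1 has mode (k−1)θ, so θ = 90.4/(k−1).
Need P(X < 219) = 0.95 with θ tied to k this way. Start at k = 2, θ = 90.4: P(X<219) ≈ 0.696.
Too low — raise k to concentrate. Iterating converges to k ≈ 4.48.
Then θ = 90.4/(4.48−1) ≈ 26.

k ≈ 4.48, θ ≈ 26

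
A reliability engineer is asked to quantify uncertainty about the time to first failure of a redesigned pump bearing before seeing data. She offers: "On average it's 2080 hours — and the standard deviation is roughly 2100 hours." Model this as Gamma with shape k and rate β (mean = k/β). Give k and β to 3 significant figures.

For Gamma(k, rate β): mean = k/β, variance = k/β², so CV = 1/√k.
CV = SD/mean = 2100/2080 = 1.01, hence k = 1/CV² = 0.981.
Then β = k/mean = 0.981/2080 = 0.000472.

k ≈ 0.981, β ≈ 0.000472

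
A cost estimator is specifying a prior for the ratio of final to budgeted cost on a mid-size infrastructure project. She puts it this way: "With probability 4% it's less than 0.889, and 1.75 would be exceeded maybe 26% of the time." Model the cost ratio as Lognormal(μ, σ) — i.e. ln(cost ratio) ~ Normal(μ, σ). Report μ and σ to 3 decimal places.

If T ~ Lognormal(μ,σ) then ln T ~ Normal(μ,σ), so the p-quantile of ln T is μ + z_p·σ.
ln(0.889) = -0.1177 and ln(1.75) = 0.5596; z_{0.04} = -1.751, z_{0.74} = 0.6433.
σ = (0.5596 − -0.1177)/(0.6433 − (-1.751)) = 0.283.
μ = -0.1177 − (-1.751)·0.283 = 0.378.

μ ≈ 0.378, σ ≈ 0.283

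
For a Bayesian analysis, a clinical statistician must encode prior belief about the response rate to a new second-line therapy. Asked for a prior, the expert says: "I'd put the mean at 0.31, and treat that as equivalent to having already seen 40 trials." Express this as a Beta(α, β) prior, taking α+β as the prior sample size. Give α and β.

α = 12.4, β = 27.6

Under the effective-sample-size interpretation, Beta(α, β) has prior mean α/(α+β) and prior sample size α+β.
So α+β = 40 and α/(α+β) = 0.31, giving α = 0.31·40 = 12.4 and β = 40 − 12.4 = 27.6.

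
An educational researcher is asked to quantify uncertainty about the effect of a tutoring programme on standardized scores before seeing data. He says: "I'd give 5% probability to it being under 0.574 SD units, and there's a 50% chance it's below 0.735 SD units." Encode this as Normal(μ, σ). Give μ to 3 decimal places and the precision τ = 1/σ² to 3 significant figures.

μ = 0.735, τ = 104

For Normal(μ,σ), the p-quantile is μ + z_p·σ. Here z_{0.05} = -1.645, z_{0.5} = 0.
So 0.574 = μ − 1.645σ and 0.735 = μ + 0σ.
Subtracting: σ = (0.735 − 0.574)/(0 − (-1.645)) = 0.098.
Then μ = 0.574 − (-1.645)·0.098 = 0.735.
Precision τ = 1/σ² = 1/0.09788² = 104.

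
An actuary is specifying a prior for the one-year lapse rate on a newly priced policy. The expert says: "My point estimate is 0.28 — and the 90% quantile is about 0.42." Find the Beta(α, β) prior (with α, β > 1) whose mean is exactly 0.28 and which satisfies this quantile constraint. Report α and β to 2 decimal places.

α ≈ 4.96, β ≈ 12.76

With mean 0.28 fixed, write α = 0.28s, β = 0.72s where s = α+β.
Need P(θ < 0.42) = 0.9 under Beta(0.28s, 0.72s). Normal approximation: (q−m)/√(m(1−m)/s) ≈ z_{0.9} = 1.28, so s ≈ 0.28·0.72·(1.28)²/(0.42−0.28)² = 16.9.
At s = 16.9: P(θ<0.42) ≈ 0.895. Adjusting to match 0.9 gives s ≈ 17.72.
So α = 0.28·17.72 ≈ 4.96, β = 0.72·17.72 ≈ 12.76.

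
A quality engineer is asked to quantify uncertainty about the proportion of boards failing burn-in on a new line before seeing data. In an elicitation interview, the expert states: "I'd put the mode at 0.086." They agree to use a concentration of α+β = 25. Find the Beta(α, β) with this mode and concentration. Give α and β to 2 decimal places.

For α,β > 1 the Beta mode is (α−1)/(α+β−2). With α+β = 25, the mode is (α−1)/23.
Set (α−1)/23 = 0.086 → α = 1 + 0.086·23 = 2.98.
β = 25 − α = 22.02.

α = 2.98, β = 22.02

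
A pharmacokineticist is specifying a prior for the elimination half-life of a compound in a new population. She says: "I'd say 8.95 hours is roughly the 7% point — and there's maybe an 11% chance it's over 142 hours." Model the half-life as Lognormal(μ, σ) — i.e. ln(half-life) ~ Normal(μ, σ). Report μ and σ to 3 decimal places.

μ ≈ 3.701, σ ≈ 1.023

If T ~ Lognormal(μ,σ) then ln T ~ Normal(μ,σ), so the p-quantile of ln T is μ + z_p·σ.
ln(8.95) = 2.192 and ln(142) = 4.956; z_{0.07} = -1.476, z_{0.89} = 1.227.
σ = (4.956 − 2.192)/(1.227 − (-1.476)) = 1.023.
μ = 2.192 − (-1.476)·1.023 = 3.701.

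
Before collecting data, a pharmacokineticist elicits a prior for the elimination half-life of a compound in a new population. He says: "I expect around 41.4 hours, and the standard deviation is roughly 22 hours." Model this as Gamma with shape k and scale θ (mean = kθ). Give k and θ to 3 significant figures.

For Gamma(k, scale θ): mean = kθ, variance = kθ², so CV = 1/√k.
CV = SD/mean = 22/41.4 = 0.5314, hence k = 1/CV² = 3.54.
Then θ = mean/k = 41.4/3.54 = 11.7.

k ≈ 3.54, θ ≈ 11.7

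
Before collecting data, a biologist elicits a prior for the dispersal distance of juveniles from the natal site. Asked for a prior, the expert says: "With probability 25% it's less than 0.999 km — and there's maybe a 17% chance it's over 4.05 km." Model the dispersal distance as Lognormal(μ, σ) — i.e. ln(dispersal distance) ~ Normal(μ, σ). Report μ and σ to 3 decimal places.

μ ≈ 0.579, σ ≈ 0.859

If T ~ Lognormal(μ,σ) then ln T ~ Normal(μ,σ), so the p-quantile of ln T is μ + z_p·σ.
ln(0.999) = -0.001001 and ln(4.05) = 1.399; z_{0.25} = -0.6745, z_{0.83} = 0.9542.
σ = (1.399 − -0.001001)/(0.9542 − (-0.6745)) = 0.859.
μ = -0.001001 − (-0.6745)·0.859 = 0.579.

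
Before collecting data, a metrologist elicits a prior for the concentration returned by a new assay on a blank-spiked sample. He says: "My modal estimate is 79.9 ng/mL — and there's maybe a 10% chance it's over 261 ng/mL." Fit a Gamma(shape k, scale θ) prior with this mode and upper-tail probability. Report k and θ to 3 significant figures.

Gamma(k,θ) with k>1 has mode (k−1)θ, so θ = 79.9/(k−1).
Need P(X < 261) = 0.9 with θ tied to k this way. Start at k = 2, θ = 79.9: P(X<261) ≈ 0.837.
Too low — raise k to concentrate. Iterating converges to k ≈ 2.35.
Then θ = 79.9/(2.35−1) ≈ 59.4.

k ≈ 2.35, θ ≈ 59.4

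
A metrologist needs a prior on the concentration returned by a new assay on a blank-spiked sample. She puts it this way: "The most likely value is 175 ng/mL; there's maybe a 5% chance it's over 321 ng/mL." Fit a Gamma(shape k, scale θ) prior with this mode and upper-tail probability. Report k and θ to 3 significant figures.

k ≈ 8.57, θ ≈ 23.1

Gamma(k,θ) with k>1 has mode (k−1)θ, so θ = 175/(k−1).
Need P(X < 321) = 0.95 with θ tied to k this way. Start at k = 2, θ = 175: P(X<321) ≈ 0.547.
Too low — raise k to concentrate. Iterating converges to k ≈ 8.57.
Then θ = 175/(8.57−1) ≈ 23.1.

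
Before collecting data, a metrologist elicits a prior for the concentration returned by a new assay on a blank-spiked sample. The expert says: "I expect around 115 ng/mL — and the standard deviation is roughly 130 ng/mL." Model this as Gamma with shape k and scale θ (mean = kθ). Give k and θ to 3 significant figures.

For Gamma(k, scale θ): mean = kθ, variance = kθ², so CV = 1/√k.
CV = SD/mean = 130/115 = 1.13, hence k = 1/CV² = 0.783.
Then θ = mean/k = 115/0.783 = 147.

k ≈ 0.783, θ ≈ 147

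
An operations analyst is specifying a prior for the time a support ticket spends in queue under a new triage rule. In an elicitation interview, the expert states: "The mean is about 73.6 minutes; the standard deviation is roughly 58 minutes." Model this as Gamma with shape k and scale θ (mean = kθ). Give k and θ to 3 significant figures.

k ≈ 1.61, θ ≈ 45.7

For Gamma(k, scale θ): mean = kθ, variance = kθ², so CV = 1/√k.
CV = SD/mean = 58/73.6 = 0.788, hence k = 1/CV² = 1.61.
Then θ = mean/k = 73.6/1.61 = 45.7.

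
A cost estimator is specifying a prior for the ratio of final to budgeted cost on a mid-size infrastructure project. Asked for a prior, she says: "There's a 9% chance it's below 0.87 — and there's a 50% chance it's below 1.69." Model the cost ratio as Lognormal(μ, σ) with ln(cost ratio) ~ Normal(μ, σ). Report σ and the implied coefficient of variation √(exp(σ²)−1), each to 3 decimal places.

If T ~ Lognormal(μ,σ) then ln T ~ Normal(μ,σ), so the p-quantile of ln T is μ + z_p·σ.
ln(0.87) = -0.1393 and ln(1.69) = 0.5247; z_{0.09} = -1.341, z_{0.5} = 0.
σ = (0.5247 − -0.1393)/(0 − (-1.341)) = 0.495.
μ = -0.1393 − (-1.341)·0.495 = 0.525.
CV = √(exp(σ²)−1) = √(exp(0.2453)−1) = 0.527.

σ ≈ 0.495, CV ≈ 0.527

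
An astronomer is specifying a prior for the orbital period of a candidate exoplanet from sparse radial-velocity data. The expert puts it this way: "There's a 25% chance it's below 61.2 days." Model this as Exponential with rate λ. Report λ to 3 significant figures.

λ ≈ 0.0047

P(T < 61.2) = 1 − e^(−λ·61.2) = 0.25, so λ = −ln(1−0.25)/61.2 = −ln(0.75)/61.2 = 0.0047.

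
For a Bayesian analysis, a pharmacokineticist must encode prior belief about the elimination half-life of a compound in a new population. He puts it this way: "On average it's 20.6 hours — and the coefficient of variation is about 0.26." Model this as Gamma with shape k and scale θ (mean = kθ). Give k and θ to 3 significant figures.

For Gamma(k, scale θ): mean = kθ, variance = kθ², so CV = 1/√k.
CV = 0.26, hence k = 1/CV² = 14.8.
Then θ = mean/k = 20.6/14.8 = 1.39.

k ≈ 14.8, θ ≈ 1.39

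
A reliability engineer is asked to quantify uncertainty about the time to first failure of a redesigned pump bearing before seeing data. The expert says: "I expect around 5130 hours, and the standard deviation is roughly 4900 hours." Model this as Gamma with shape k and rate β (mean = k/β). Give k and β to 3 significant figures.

k ≈ 1.1, β ≈ 0.000214

For Gamma(k, rate β): mean = k/β, variance = k/β², so CV = 1/√k.
CV = SD/mean = 4900/5130 = 0.9552, hence k = 1/CV² = 1.1.
Then β = k/mean = 1.1/5130 = 0.000214.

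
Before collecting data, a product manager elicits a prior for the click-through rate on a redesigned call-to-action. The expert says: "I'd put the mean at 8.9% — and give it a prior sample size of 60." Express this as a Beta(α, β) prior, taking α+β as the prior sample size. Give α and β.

α = 5.34, β = 54.66

Under the effective-sample-size interpretation, Beta(α, β) has prior mean α/(α+β) and prior sample size α+β.
So α+β = 60 and α/(α+β) = 0.089, giving α = 0.089·60 = 5.34 and β = 60 − 5.34 = 54.66.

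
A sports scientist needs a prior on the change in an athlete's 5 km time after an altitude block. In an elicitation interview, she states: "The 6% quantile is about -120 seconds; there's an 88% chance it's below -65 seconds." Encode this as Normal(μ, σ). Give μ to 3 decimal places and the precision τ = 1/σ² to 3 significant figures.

The p-quantile of Normal(μ,σ) is μ + z_p·σ, with z_{0.06} = -1.555 and z_{0.88} = 1.175.
Eliminate σ: μ = (z₂·x₁ − z₁·x₂)/(z₂ − z₁) = (1.175·-120 − (-1.555)·-65)/2.73 = -88.674.
Then σ = (x₂ − x₁)/(z₂ − z₁) = (-65 − -120)/2.73 = 20.148.
Precision τ = 1/σ² = 1/20.15² = 0.00246.

μ = -88.674, τ = 0.00246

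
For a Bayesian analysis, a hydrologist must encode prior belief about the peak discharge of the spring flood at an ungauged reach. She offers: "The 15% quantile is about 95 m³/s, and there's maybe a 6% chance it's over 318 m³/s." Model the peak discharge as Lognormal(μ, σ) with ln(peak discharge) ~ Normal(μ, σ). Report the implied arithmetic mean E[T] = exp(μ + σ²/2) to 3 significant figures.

E[T] ≈ 172 m³/s

If T ~ Lognormal(μ,σ) then ln T ~ Normal(μ,σ), so the p-quantile of ln T is μ + z_p·σ.
ln(95) = 4.554 and ln(318) = 5.762; z_{0.15} = -1.036, z_{0.94} = 1.555.
σ = (5.762 − 4.554)/(1.555 − (-1.036)) = 0.466.
μ = 4.554 − (-1.036)·0.466 = 5.037.
E[T] = exp(μ + σ²/2) = exp(5.037 + 0.1087) = 172 m³/s.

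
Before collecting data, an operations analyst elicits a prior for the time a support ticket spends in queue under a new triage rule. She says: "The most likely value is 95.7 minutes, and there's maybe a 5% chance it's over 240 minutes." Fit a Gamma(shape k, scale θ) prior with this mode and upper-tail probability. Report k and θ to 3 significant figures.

Gamma(k,θ) with k>1 has mode (k−1)θ, so θ = 95.7/(k−1).
Need P(X < 240) = 0.95 with θ tied to k this way. Start at k = 2, θ = 95.7: P(X<240) ≈ 0.714.
Too low — raise k to concentrate. Iterating converges to k ≈ 4.21.
Then θ = 95.7/(4.21−1) ≈ 29.8.

k ≈ 4.21, θ ≈ 29.8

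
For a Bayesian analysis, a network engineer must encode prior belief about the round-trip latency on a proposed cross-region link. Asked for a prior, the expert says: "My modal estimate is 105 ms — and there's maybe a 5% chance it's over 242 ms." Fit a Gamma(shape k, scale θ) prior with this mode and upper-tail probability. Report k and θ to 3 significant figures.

Gamma(k,θ) with k>1 has mode (k−1)θ, so θ = 105/(k−1).
Need P(X < 242) = 0.95 with θ tied to k this way. Start at k = 2, θ = 105: P(X<242) ≈ 0.670.
Too low — raise k to concentrate. Iterating converges to k ≈ 4.93.
Then θ = 105/(4.93−1) ≈ 26.7.

k ≈ 4.93, θ ≈ 26.7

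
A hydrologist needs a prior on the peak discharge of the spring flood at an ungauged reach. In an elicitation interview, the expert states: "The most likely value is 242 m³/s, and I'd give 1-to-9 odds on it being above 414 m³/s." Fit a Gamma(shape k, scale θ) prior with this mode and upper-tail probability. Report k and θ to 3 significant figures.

k ≈ 7.57, θ ≈ 36.8

Gamma(k,θ) with k>1 has mode (k−1)θ, so θ = 242/(k−1).
Need P(X < 414) = 0.9 with θ tied to k this way. Start at k = 2, θ = 242: P(X<414) ≈ 0.510.
Too low — raise k to concentrate. Iterating converges to k ≈ 7.57.
Then θ = 242/(7.57−1) ≈ 36.8.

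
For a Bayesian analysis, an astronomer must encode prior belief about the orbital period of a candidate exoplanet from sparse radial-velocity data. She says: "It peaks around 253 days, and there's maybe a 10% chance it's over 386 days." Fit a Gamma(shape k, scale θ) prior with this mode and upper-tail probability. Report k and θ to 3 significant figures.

Gamma(k,θ) with k>1 has mode (k−1)θ, so θ = 253/(k−1).
Need P(X < 386) = 0.9 with θ tied to k this way. Start at k = 2, θ = 253: P(X<386) ≈ 0.451.
Too low — raise k to concentrate. Iterating converges to k ≈ 11.5.
Then θ = 253/(11.5−1) ≈ 24.2.

k ≈ 11.5, θ ≈ 24.2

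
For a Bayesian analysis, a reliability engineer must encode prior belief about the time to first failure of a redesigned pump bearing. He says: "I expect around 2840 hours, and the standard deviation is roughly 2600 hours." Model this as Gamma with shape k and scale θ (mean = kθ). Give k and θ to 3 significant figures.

k ≈ 1.19, θ ≈ 2380

For Gamma(k, scale θ): mean = kθ, variance = kθ², so CV = 1/√k.
CV = SD/mean = 2600/2840 = 0.9155, hence k = 1/CV² = 1.19.
Then θ = mean/k = 2840/1.19 = 2380.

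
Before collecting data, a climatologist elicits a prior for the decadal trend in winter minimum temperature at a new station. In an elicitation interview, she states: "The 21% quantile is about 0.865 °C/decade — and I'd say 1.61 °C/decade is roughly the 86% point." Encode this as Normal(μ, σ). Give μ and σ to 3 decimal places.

μ = 1.183, σ = 0.395

For Normal(μ,σ), the p-quantile is μ + z_p·σ. Here z_{0.21} = -0.8064, z_{0.86} = 1.08.
So 0.865 = μ − 0.8064σ and 1.61 = μ + 1.08σ.
Subtracting: σ = (1.61 − 0.865)/(1.08 − (-0.8064)) = 0.395.
Then μ = 0.865 − (-0.8064)·0.395 = 1.183.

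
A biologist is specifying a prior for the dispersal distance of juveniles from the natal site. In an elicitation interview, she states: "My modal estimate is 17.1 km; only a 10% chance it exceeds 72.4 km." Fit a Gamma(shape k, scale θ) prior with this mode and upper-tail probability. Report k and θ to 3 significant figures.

Gamma(k,θ) with k>1 has mode (k−1)θ, so θ = 17.1/(k−1).
Need P(X < 72.4) = 0.9 with θ tied to k this way. Start at k = 2, θ = 17.1: P(X<72.4) ≈ 0.924.
Too high — lower k to spread out. Iterating converges to k ≈ 1.87.
Then θ = 17.1/(1.87−1) ≈ 19.6.

k ≈ 1.87, θ ≈ 19.6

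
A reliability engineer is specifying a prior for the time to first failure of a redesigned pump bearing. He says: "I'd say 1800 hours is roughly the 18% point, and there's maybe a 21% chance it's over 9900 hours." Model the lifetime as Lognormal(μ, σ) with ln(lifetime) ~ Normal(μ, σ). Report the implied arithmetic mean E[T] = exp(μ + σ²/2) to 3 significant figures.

If T ~ Lognormal(μ,σ) then ln T ~ Normal(μ,σ), so the p-quantile of ln T is μ + z_p·σ.
ln(1800) = 7.496 and ln(9900) = 9.2; z_{0.18} = -0.9154, z_{0.79} = 0.8064.
σ = (9.2 − 7.496)/(0.8064 − (-0.9154)) = 0.990.
μ = 7.496 − (-0.9154)·0.990 = 8.402.
E[T] = exp(μ + σ²/2) = exp(8.402 + 0.4902) = 7270 hours.

E[T] ≈ 7270 hours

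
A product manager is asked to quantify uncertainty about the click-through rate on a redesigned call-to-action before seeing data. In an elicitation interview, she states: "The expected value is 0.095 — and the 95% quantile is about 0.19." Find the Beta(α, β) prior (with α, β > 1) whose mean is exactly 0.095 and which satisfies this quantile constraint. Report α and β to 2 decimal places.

With mean 0.095 fixed, write α = 0.095s, β = 0.905s where s = α+β.
Need P(θ < 0.19) = 0.95 under Beta(0.095s, 0.905s). Normal approximation: (q−m)/√(m(1−m)/s) ≈ z_{0.95} = 1.64, so s ≈ 0.095·0.905·(1.64)²/(0.19−0.095)² = 25.8.
At s = 25.8: P(θ<0.19) ≈ 0.932. Adjusting to match 0.95 gives s ≈ 32.75.
So α = 0.095·32.75 ≈ 3.11, β = 0.905·32.75 ≈ 29.64.

α ≈ 3.11, β ≈ 29.64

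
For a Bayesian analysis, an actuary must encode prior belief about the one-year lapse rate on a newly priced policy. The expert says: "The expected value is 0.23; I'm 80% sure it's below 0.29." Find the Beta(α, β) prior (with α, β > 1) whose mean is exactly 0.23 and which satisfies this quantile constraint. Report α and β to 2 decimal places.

With mean 0.23 fixed, write α = 0.23s, β = 0.77s where s = α+β.
Need P(θ < 0.29) = 0.8 under Beta(0.23s, 0.77s). Normal approximation: (q−m)/√(m(1−m)/s) ≈ z_{0.8} = 0.842, so s ≈ 0.23·0.77·(0.842)²/(0.29−0.23)² = 34.8.
At s = 34.8: P(θ<0.29) ≈ 0.806. Adjusting to match 0.8 gives s ≈ 32.68.
So α = 0.23·32.68 ≈ 7.52, β = 0.77·32.68 ≈ 25.16.

α ≈ 7.52, β ≈ 25.16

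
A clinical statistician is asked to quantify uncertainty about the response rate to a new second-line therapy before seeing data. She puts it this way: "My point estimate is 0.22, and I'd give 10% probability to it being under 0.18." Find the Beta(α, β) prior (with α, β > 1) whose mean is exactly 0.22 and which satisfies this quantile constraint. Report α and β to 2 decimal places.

α ≈ 37.21, β ≈ 131.93

With mean 0.22 fixed, write α = 0.22s, β = 0.78s where s = α+β.
Need P(θ < 0.18) = 0.1 under Beta(0.22s, 0.78s). Normal approximation: (q−m)/√(m(1−m)/s) ≈ z_{0.1} = -1.28, so s ≈ 0.22·0.78·(-1.28)²/(0.18−0.22)² = 176.1.
At s = 176.1: P(θ<0.18) ≈ 0.095. Adjusting to match 0.1 gives s ≈ 169.14.
So α = 0.22·169.14 ≈ 37.21, β = 0.78·169.14 ≈ 131.93.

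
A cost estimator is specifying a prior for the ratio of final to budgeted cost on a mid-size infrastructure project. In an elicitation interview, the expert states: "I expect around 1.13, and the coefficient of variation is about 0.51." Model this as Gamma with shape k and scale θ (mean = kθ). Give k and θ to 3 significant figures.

k ≈ 3.84, θ ≈ 0.294

For Gamma(k, scale θ): mean = kθ, variance = kθ², so CV = 1/√k.
CV = 0.51, hence k = 1/CV² = 3.84.
Then θ = mean/k = 1.13/3.84 = 0.294.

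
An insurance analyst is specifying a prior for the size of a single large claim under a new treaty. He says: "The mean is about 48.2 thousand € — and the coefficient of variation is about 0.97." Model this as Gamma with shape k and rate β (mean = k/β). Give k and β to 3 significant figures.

For Gamma(k, rate β): mean = k/β, variance = k/β², so CV = 1/√k.
CV = 0.97, hence k = 1/CV² = 1.06.
Then β = k/mean = 1.06/48.2 = 0.0221.

k ≈ 1.06, β ≈ 0.0221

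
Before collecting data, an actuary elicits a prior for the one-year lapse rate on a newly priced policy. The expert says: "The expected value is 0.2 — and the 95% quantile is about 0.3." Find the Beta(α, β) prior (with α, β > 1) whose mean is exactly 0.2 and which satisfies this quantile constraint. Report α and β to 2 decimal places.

With mean 0.2 fixed, write α = 0.2s, β = 0.8s where s = α+β.
Need P(θ < 0.3) = 0.95 under Beta(0.2s, 0.8s). Normal approximation: (q−m)/√(m(1−m)/s) ≈ z_{0.95} = 1.64, so s ≈ 0.2·0.8·(1.64)²/(0.3−0.2)² = 43.3.
At s = 43.3: P(θ<0.3) ≈ 0.940. Adjusting to match 0.95 gives s ≈ 48.70.
So α = 0.2·48.70 ≈ 9.74, β = 0.8·48.70 ≈ 38.96.

α ≈ 9.74, β ≈ 38.96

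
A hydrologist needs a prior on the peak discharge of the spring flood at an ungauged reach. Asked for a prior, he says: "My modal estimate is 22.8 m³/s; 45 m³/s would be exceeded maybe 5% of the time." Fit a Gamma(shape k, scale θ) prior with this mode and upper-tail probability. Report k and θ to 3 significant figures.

Gamma(k,θ) with k>1 has mode (k−1)θ, so θ = 22.8/(k−1).
Need P(X < 45) = 0.95 with θ tied to k this way. Start at k = 2, θ = 22.8: P(X<45) ≈ 0.587.
Too low — raise k to concentrate. Iterating converges to k ≈ 7.
Then θ = 22.8/(7−1) ≈ 3.8.

k ≈ 7, θ ≈ 3.8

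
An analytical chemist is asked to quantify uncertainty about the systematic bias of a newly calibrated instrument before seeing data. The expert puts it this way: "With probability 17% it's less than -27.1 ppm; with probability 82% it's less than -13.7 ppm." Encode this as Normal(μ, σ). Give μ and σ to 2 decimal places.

μ = -20.26, σ = 7.17

For Normal(μ,σ), the p-quantile is μ + z_p·σ. Here z_{0.17} = -0.9542, z_{0.82} = 0.9154.
So -27.1 = μ − 0.9542σ and -13.7 = μ + 0.9154σ.
Subtracting: σ = (-13.7 − -27.1)/(0.9154 − (-0.9542)) = 7.17.
Then μ = -27.1 − (-0.9542)·7.17 = -20.26.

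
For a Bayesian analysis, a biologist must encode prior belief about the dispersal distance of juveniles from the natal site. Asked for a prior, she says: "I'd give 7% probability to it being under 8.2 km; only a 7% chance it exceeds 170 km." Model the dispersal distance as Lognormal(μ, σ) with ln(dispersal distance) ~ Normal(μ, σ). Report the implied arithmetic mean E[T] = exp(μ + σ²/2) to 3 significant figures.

E[T] ≈ 63.3 km

If T ~ Lognormal(μ,σ) then ln T ~ Normal(μ,σ), so the p-quantile of ln T is μ + z_p·σ.
ln(8.2) = 2.104 and ln(170) = 5.136; z_{0.07} = -1.476, z_{0.93} = 1.476.
σ = (5.136 − 2.104)/(1.476 − (-1.476)) = 1.027.
μ = 2.104 − (-1.476)·1.027 = 3.620.
E[T] = exp(μ + σ²/2) = exp(3.620 + 0.5275) = 63.3 km.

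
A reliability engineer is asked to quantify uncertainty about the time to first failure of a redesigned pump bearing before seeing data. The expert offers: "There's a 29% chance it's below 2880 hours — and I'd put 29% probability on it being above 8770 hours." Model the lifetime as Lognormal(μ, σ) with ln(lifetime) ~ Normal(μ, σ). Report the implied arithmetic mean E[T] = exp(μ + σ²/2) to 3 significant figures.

If T ~ Lognormal(μ,σ) then ln T ~ Normal(μ,σ), so the p-quantile of ln T is μ + z_p·σ.
ln(2880) = 7.966 and ln(8770) = 9.079; z_{0.29} = -0.5534, z_{0.71} = 0.5534.
σ = (9.079 − 7.966)/(0.5534 − (-0.5534)) = 1.006.
μ = 7.966 − (-0.5534)·1.006 = 8.522.
E[T] = exp(μ + σ²/2) = exp(8.522 + 0.5061) = 8340 hours.

E[T] ≈ 8340 hours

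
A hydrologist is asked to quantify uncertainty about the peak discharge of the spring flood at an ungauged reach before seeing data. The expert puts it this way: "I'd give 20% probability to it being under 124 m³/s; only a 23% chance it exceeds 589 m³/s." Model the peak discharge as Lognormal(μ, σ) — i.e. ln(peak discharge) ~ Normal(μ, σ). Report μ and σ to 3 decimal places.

μ ≈ 5.650, σ ≈ 0.986

If T ~ Lognormal(μ,σ) then ln T ~ Normal(μ,σ), so the p-quantile of ln T is μ + z_p·σ.
ln(124) = 4.82 and ln(589) = 6.378; z_{0.2} = -0.8416, z_{0.77} = 0.7388.
σ = (6.378 − 4.82)/(0.7388 − (-0.8416)) = 0.986.
μ = 4.82 − (-0.8416)·0.986 = 5.650.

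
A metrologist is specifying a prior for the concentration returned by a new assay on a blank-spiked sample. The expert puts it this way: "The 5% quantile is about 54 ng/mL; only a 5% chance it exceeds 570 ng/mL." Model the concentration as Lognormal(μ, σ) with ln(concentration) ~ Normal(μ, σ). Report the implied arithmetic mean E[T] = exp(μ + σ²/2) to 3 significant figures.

If T ~ Lognormal(μ,σ) then ln T ~ Normal(μ,σ), so the p-quantile of ln T is μ + z_p·σ.
ln(54) = 3.989 and ln(570) = 6.346; z_{0.05} = -1.645, z_{0.95} = 1.645.
σ = (6.346 − 3.989)/(1.645 − (-1.645)) = 0.716.
μ = 3.989 − (-1.645)·0.716 = 5.167.
E[T] = exp(μ + σ²/2) = exp(5.167 + 0.2566) = 227 ng/mL.

E[T] ≈ 227 ng/mL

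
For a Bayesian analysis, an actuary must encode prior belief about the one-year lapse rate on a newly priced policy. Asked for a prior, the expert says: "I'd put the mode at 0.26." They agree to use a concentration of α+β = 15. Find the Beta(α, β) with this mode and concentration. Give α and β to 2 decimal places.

α = 4.38, β = 10.62

For α,β > 1 the Beta mode is (α−1)/(α+β−2). With α+β = 15, the mode is (α−1)/13.
Set (α−1)/13 = 0.26 → α = 1 + 0.26·13 = 4.38.
β = 15 − α = 10.62.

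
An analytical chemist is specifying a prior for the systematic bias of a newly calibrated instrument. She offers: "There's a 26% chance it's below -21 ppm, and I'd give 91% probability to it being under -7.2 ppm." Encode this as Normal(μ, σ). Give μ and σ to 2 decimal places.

μ = -16.53, σ = 6.96

The p-quantile of Normal(μ,σ) is μ + z_p·σ, with z_{0.26} = -0.6433 and z_{0.91} = 1.341.
Eliminate σ: μ = (z₂·x₁ − z₁·x₂)/(z₂ − z₁) = (1.341·-21 − (-0.6433)·-7.2)/1.984 = -16.53.
Then σ = (x₂ − x₁)/(z₂ − z₁) = (-7.2 − -21)/1.984 = 6.96.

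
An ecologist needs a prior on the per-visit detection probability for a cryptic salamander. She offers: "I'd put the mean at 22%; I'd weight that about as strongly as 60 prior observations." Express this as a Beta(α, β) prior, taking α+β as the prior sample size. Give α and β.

α = 13.2, β = 46.8

Under the effective-sample-size interpretation, Beta(α, β) has prior mean α/(α+β) and prior sample size α+β.
So α+β = 60 and α/(α+β) = 0.22, giving α = 0.22·60 = 13.2 and β = 60 − 13.2 = 46.8.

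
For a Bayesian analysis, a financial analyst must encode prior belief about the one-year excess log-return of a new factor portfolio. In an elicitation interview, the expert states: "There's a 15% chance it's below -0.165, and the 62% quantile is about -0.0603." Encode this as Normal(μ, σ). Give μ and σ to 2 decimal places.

For Normal(μ,σ), the p-quantile is μ + z_p·σ. Here z_{0.15} = -1.036, z_{0.62} = 0.3055.
So -0.165 = μ − 1.036σ and -0.0603 = μ + 0.3055σ.
Subtracting: σ = (-0.0603 − -0.165)/(0.3055 − (-1.036)) = 0.08.
Then μ = -0.165 − (-1.036)·0.08 = -0.08.

μ = -0.08, σ = 0.08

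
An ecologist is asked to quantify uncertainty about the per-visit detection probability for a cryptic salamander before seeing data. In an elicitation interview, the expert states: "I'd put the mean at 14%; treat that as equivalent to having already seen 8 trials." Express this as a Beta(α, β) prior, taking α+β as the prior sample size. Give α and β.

Under the effective-sample-size interpretation, Beta(α, β) has prior mean α/(α+β) and prior sample size α+β.
So α+β = 8 and α/(α+β) = 0.14, giving α = 0.14·8 = 1.12 and β = 8 − 1.12 = 6.88.

α = 1.12, β = 6.88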